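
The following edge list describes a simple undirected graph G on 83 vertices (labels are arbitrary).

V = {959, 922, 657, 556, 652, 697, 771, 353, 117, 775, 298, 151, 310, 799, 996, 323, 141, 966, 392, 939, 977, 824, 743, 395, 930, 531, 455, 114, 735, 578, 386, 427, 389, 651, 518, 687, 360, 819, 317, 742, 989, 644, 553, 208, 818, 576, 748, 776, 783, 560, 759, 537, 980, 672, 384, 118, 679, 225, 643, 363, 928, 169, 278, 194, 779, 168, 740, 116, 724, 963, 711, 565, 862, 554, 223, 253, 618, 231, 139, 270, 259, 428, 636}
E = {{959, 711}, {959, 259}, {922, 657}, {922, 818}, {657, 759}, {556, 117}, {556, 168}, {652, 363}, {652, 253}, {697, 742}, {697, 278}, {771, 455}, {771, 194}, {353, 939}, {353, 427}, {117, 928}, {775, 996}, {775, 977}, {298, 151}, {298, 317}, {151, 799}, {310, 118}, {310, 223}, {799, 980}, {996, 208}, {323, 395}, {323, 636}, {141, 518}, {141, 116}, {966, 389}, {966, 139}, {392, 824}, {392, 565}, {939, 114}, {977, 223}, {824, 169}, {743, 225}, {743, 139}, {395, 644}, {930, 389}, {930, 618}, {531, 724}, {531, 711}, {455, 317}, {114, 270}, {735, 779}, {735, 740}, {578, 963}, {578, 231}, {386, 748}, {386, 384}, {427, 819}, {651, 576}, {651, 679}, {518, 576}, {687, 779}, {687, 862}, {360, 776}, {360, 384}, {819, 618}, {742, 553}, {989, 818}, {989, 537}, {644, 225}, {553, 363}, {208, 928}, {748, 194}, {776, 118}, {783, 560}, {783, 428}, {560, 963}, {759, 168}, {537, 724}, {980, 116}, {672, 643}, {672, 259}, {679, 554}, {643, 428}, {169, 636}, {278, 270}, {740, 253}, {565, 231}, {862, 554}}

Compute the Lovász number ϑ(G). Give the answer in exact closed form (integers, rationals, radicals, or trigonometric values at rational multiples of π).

deg(139) = 2; N(139) = {966, 743}.
N(989) = {818, 537}, |N(989)| = 2.
N(395) = {323, 644}, |N(395)| = 2.
deg(697) = 2; N(697) = {742, 278}.
Regular of degree 2 on 83 vertices: the odd cycle C_{83}.
The 42 distinct eigenvalues: [2.0, 1.994272, 1.977121, 1.948645, 1.909008, 1.858436, 1.797219, 1.725708, 1.644312, 1.553498, 1.453785, 1.345745, 1.229997, 1.107203, 0.978068, 0.84333, 0.703762, 0.560163, 0.413355, 0.264179, 0.113491, -0.037848, -0.18897, -0.33901, -0.487108, -0.632415, -0.774101, -0.911352, -1.043383, -1.169438, -1.288794, -1.400768, -1.504719, -1.600051, -1.686218, -1.762726, -1.829138, -1.885072, -1.930209, -1.96429, -1.98712, -1.998568].
Lovász: ϑ = −83(-2*cos(pi/83))/(2+-(-1)*2*cos(pi/83)) = 83*cos(pi/83)/(cos(pi/83) + 1).
ϑ(G) ≈ 41.4851326.
Lovász sandwich 41 ≤ 83*cos(pi/83)/(cos(pi/83) + 1) ≤ 42: both strict.

83*cos(pi/83)/(cos(pi/83) + 1)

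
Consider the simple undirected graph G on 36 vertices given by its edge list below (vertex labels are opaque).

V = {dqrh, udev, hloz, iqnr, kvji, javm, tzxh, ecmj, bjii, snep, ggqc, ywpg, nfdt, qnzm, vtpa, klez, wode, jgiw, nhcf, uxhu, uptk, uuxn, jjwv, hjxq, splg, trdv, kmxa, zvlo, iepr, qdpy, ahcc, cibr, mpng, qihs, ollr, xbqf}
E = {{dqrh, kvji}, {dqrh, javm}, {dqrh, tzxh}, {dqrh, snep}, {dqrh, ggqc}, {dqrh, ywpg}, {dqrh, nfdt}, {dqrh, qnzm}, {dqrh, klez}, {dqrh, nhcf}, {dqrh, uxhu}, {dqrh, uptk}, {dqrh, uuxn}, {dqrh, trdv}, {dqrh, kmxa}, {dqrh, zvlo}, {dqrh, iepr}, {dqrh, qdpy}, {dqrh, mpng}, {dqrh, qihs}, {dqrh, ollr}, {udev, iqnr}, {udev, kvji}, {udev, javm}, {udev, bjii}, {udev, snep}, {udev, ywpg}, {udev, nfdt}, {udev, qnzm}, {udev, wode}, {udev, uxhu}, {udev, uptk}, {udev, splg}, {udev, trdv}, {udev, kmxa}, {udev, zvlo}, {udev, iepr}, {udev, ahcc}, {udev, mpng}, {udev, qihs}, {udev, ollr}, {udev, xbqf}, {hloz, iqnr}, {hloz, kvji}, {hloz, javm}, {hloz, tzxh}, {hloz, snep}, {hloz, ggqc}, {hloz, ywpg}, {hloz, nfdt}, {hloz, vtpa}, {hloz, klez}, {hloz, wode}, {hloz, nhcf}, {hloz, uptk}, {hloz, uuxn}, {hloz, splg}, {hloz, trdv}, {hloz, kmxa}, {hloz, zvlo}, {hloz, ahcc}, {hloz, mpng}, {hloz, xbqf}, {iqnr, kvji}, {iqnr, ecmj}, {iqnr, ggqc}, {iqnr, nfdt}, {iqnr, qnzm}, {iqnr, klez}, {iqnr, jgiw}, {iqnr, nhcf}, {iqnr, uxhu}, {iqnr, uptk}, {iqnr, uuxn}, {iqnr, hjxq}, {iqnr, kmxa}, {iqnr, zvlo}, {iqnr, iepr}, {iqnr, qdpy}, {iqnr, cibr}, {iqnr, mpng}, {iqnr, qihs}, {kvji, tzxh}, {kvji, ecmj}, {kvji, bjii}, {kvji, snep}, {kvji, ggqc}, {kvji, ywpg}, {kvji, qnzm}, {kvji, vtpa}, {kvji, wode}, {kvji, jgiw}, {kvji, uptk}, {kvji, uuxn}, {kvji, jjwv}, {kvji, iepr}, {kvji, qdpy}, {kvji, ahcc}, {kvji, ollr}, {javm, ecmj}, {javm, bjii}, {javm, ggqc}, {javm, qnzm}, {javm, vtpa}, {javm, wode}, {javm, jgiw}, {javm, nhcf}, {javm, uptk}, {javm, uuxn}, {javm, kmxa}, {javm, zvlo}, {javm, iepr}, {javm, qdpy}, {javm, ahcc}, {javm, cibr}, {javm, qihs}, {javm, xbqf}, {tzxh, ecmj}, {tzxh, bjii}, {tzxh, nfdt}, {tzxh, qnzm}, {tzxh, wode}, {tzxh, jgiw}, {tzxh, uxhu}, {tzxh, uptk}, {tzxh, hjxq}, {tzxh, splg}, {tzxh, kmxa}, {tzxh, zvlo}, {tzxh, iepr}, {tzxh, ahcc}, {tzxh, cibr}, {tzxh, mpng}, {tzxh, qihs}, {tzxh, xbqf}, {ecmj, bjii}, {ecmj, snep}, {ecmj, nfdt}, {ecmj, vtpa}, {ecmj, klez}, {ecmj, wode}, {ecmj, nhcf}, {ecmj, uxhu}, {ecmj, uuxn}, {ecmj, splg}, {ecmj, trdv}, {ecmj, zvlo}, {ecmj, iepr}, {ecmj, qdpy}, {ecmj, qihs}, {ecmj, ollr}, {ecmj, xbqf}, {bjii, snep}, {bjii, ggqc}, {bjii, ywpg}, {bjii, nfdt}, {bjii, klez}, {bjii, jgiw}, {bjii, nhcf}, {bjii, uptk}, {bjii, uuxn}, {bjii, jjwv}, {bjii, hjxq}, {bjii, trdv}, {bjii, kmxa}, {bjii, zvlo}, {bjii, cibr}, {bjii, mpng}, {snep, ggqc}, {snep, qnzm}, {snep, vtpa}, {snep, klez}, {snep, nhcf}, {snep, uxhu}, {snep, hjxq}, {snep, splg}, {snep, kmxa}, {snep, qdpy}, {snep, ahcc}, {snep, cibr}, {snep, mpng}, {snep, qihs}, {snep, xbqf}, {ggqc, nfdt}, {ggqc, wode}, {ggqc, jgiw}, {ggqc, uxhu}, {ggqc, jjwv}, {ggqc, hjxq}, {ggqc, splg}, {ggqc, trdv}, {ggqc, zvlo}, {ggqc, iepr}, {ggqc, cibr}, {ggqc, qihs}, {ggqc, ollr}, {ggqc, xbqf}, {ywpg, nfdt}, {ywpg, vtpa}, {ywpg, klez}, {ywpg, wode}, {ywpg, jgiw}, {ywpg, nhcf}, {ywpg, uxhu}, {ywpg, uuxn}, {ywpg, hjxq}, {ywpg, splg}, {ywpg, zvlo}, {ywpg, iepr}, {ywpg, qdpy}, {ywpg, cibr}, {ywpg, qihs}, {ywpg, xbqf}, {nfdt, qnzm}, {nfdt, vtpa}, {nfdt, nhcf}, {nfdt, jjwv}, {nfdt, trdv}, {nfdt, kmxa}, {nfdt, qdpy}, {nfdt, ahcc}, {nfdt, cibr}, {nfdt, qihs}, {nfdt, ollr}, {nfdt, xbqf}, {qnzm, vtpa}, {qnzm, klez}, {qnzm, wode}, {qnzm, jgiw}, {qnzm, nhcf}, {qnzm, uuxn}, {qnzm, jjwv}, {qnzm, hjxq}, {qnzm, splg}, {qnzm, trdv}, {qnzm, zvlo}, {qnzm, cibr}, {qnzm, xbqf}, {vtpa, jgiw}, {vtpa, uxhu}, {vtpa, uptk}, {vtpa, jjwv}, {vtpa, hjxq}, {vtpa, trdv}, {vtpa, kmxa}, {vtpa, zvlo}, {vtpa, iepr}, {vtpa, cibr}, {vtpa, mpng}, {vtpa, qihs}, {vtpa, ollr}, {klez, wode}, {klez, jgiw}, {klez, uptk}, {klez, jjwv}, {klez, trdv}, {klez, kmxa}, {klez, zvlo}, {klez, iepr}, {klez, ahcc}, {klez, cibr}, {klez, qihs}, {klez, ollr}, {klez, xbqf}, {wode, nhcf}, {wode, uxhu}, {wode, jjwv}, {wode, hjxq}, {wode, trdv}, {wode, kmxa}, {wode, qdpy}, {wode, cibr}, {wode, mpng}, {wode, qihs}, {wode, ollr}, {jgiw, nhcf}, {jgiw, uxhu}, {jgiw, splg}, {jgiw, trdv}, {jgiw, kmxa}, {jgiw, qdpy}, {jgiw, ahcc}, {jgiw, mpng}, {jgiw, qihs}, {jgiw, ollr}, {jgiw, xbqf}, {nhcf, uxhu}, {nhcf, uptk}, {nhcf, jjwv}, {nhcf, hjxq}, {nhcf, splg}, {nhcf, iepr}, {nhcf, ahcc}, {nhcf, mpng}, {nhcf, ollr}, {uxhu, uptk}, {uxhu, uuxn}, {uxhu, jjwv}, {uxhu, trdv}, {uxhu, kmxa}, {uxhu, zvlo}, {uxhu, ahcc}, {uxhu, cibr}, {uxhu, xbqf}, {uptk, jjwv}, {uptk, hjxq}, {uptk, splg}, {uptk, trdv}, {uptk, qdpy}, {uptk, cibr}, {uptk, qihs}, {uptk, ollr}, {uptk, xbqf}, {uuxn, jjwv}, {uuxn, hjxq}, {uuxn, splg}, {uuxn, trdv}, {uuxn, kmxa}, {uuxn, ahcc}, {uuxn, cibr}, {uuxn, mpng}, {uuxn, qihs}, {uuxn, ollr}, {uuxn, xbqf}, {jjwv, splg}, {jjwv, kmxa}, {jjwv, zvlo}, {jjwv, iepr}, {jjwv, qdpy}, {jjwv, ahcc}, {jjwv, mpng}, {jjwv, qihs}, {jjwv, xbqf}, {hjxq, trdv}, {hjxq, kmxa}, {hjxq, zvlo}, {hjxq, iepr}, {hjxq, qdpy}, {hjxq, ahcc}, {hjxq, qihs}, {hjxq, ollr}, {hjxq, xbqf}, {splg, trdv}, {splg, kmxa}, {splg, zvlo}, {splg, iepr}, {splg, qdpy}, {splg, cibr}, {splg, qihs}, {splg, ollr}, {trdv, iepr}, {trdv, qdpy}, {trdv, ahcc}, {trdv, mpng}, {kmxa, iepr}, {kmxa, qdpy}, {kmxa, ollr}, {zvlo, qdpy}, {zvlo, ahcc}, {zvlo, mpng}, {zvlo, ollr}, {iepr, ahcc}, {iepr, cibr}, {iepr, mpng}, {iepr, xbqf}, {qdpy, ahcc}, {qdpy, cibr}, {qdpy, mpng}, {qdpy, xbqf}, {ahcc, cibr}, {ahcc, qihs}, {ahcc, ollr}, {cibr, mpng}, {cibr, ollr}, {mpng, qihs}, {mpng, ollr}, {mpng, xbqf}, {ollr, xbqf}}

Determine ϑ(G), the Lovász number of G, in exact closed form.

N(hloz) = {iqnr, kvji, javm, tzxh, snep, ggqc, ywpg, nfdt, vtpa, klez, wode, nhcf, uptk, uuxn, splg, trdv, kmxa, zvlo, ahcc, mpng, xbqf}, |N(hloz)| = 21.
deg(nfdt) = 21; N(nfdt) = {dqrh, udev, hloz, iqnr, tzxh, ecmj, bjii, ggqc, ywpg, qnzm, vtpa, nhcf, jjwv, trdv, kmxa, qdpy, ahcc, cibr, qihs, ollr, xbqf}.
N(javm) = {dqrh, udev, hloz, ecmj, bjii, ggqc, qnzm, vtpa, wode, jgiw, nhcf, uptk, uuxn, kmxa, zvlo, iepr, qdpy, ahcc, cibr, qihs, xbqf}, |N(javm)| = 21.
N(cibr) = {iqnr, javm, tzxh, bjii, snep, ggqc, ywpg, nfdt, qnzm, vtpa, klez, wode, uxhu, uptk, uuxn, splg, iepr, qdpy, ahcc, mpng, ollr}, |N(cibr)| = 21.
Regular of degree 21 on 36 vertices: Kneser K(9,2) on C(9,2)=36 vertices.
spec(A) ≈ [21.0, 1.0, -6.0] (distinct, 4 d.p.).
Lovász: ϑ = −36(-6)/(21+-1*(-6)) = 8.
Numerically 8.0000.

8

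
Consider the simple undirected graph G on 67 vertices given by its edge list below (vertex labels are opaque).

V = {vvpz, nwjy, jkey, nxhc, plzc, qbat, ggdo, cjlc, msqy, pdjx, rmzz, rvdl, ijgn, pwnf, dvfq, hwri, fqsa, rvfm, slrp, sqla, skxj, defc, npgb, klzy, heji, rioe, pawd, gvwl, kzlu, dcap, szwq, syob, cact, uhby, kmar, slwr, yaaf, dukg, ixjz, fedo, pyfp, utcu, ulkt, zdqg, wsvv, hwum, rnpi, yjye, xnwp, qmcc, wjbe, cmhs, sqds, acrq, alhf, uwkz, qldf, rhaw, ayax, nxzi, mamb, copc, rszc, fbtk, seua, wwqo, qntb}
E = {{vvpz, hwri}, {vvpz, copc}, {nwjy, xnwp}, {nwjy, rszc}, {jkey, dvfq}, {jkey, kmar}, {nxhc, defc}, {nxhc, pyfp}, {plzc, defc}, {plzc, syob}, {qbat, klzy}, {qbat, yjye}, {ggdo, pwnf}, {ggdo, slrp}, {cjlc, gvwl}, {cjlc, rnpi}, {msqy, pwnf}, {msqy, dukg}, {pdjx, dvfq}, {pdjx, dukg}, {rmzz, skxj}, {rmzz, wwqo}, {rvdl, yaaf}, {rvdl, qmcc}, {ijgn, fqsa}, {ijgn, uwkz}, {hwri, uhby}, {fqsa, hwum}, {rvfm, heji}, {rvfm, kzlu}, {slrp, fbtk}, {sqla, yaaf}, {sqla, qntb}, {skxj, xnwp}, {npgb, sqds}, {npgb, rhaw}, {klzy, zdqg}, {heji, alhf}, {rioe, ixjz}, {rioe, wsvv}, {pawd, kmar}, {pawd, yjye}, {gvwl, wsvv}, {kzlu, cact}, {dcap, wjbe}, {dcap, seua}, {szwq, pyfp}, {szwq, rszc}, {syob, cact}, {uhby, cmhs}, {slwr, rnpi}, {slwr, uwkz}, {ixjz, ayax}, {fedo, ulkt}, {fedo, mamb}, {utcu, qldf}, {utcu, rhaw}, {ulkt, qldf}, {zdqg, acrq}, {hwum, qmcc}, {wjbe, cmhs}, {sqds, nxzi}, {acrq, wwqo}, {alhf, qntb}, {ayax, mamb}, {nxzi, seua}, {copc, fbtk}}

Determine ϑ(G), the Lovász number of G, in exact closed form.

Vertex jkey has 2 neighbors: dvfq, kmar.
Vertex slwr has 2 neighbors: rnpi, uwkz.
N(ggdo) = {pwnf, slrp}, |N(ggdo)| = 2.
N(fedo) = {ulkt, mamb}, |N(fedo)| = 2.
67-vertex 2-regular graph: this is C_{67}, the 67-cycle.
Distinct eigenvalues (to 6 d.p.): [2.0, 1.991212, 1.964925, 1.92137, 1.860931, 1.784137, 1.691664, 1.584325, 1.463063, 1.328943, 1.183144, 1.026948, 0.861727, 0.688934, 0.510086, 0.326755, 0.140552, -0.046885, -0.233911, -0.418881, -0.600169, -0.776184, -0.945377, -1.106262, -1.257426, -1.397539, -1.52537, -1.639797, -1.739813, -1.824539, -1.893231, -1.945286, -1.980245, -1.997802].
Lovász: ϑ = −67(-2*cos(pi/67))/(2+-(-1)*2*cos(pi/67)) = 67*cos(pi/67)/(cos(pi/67) + 1).
≈ 33.481580 (to 6 d.p.).
α=33, χ(Ḡ)=34; ϑ=67*cos(pi/67)/(cos(pi/67) + 1) lies between (both strict).

67*cos(pi/67)/(cos(pi/67) + 1)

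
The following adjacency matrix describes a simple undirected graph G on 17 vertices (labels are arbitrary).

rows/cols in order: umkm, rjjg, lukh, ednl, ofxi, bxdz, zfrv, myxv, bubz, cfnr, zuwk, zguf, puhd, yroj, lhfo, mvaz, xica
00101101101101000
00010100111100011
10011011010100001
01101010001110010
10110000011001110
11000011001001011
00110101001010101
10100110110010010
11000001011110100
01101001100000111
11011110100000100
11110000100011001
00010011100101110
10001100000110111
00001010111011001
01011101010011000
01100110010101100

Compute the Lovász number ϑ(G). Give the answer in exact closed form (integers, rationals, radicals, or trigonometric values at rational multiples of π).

N(rjjg) = {ednl, bxdz, bubz, cfnr, zuwk, zguf, mvaz, xica}, |N(rjjg)| = 8.
N(bubz) = {umkm, rjjg, myxv, cfnr, zuwk, zguf, puhd, lhfo}, |N(bubz)| = 8.
deg(xica) = 8; N(xica) = {rjjg, lukh, bxdz, zfrv, cfnr, zguf, yroj, lhfo}.
deg(lhfo) = 8; N(lhfo) = {ofxi, zfrv, bubz, cfnr, zuwk, puhd, yroj, xica}.
deg(v) = 8 for all v (|V|=17); Paley(17): SR with (k,λ,μ)=(8,3,4).
A has 3 distinct eigenvalues ≈ [8.0, 1.5616, -2.5616].
−17·(-sqrt(17)/2 - 1/2) / ((8)−(-sqrt(17)/2 - 1/2)) = sqrt(17) = ϑ(G).
Numerically 4.123106.

sqrt(17)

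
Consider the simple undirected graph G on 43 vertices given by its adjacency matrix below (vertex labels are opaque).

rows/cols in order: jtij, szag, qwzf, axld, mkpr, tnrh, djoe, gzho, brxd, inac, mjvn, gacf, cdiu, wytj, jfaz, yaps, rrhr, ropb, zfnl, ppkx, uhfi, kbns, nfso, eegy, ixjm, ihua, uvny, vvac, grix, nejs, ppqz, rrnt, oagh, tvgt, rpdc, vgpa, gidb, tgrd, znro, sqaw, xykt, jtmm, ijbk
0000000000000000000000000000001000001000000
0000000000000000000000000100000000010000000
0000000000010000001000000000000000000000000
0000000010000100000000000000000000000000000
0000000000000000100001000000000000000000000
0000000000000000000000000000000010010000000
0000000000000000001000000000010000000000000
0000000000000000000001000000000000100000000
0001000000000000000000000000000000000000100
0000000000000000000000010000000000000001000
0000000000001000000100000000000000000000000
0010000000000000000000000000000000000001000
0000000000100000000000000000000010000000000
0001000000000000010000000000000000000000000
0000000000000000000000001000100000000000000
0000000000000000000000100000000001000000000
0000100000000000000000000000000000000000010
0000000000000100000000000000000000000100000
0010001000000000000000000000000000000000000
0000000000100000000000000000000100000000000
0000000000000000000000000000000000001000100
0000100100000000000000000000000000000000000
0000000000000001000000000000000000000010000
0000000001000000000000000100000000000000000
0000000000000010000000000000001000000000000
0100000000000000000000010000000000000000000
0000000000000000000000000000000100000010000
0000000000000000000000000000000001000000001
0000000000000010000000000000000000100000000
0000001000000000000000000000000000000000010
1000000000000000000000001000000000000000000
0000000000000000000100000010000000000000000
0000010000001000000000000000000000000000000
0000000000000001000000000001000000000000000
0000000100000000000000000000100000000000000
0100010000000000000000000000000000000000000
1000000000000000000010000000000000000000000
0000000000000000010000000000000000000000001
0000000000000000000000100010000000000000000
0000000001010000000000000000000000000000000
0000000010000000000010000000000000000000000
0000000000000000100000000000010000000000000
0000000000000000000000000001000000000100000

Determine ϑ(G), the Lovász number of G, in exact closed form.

deg(uhfi) = 2; N(uhfi) = {gidb, xykt}.
deg(gacf) = 2; N(gacf) = {qwzf, sqaw}.
deg(qwzf) = 2; N(qwzf) = {gacf, zfnl}.
deg(axld) = 2; N(axld) = {brxd, wytj}.
deg(v) = 2 for all v (|V|=43); this is C_{43}, the 43-cycle.
spec(A) ≈ [2.0, 1.979, 1.915, 1.811, 1.668, 1.49, 1.279, 1.042, 0.782, 0.506, 0.219, -0.073, -0.363, -0.646, -0.914, -1.164, -1.388, -1.583, -1.744, -1.868, -1.952, -1.995] (distinct, 3 d.p.).
Lovász (edge-transitive): ϑ = −43·(-2*cos(pi/43))/((2)−(-2*cos(pi/43))) = 43*cos(pi/43)/(cos(pi/43) + 1).
≈ 21.4712837 (to 7 d.p.).
21 ≤ 43*cos(pi/43)/(cos(pi/43) + 1) ≤ 22: both strict.

43*cos(pi/43)/(cos(pi/43) + 1)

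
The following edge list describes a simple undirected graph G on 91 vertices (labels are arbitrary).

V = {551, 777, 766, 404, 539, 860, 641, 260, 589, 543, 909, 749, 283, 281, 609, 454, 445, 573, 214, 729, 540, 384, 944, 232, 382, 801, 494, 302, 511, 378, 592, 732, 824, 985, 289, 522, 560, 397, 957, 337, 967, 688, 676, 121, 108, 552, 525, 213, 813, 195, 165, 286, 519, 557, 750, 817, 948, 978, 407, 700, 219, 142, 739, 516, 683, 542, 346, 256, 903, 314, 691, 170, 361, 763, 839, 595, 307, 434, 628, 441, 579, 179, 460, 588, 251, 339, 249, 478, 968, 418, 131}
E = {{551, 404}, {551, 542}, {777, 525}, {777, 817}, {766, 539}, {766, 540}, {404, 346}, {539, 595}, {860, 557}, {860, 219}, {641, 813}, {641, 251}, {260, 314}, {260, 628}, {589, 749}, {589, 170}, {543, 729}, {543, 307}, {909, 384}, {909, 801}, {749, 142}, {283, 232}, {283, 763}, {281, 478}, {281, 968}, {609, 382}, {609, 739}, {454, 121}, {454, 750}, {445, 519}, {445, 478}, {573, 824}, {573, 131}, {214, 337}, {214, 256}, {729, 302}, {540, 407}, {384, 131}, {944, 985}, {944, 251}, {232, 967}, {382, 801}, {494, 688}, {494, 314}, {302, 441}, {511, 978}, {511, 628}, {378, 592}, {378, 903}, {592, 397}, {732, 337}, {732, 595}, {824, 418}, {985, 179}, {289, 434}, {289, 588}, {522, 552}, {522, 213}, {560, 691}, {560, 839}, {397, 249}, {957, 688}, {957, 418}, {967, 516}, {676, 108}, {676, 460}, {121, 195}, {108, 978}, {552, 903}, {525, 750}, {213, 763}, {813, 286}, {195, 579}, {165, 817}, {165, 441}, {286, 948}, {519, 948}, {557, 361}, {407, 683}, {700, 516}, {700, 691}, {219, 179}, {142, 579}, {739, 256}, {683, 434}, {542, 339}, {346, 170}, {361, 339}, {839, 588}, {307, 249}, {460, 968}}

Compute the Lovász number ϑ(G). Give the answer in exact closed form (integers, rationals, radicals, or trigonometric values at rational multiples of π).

91*cos(pi/91)/(cos(pi/91) + 1)

Vertex 552 has 2 neighbors: 522, 903.
N(985) = {944, 179}, |N(985)| = 2.
N(214) = {337, 256}, |N(214)| = 2.
deg(595) = 2; N(595) = {539, 732}.
Every vertex has degree 2 (N=91); a single 91-cycle (edge-transitive).
spec(A) ≈ [2.0, 1.99523, 1.98096, 1.95725, 1.92421, 1.882, 1.83082, 1.77091, 1.70257, 1.62611, 1.54191, 1.45035, 1.35189, 1.24698, 1.13613, 1.01987, 0.89874, 0.77333, 0.64424, 0.51208, 0.37748, 0.24107, 0.10352, -0.03452, -0.1724, -0.30946, -0.44504, -0.5785, -0.70921, -0.83654, -0.95987, -1.07864, -1.19226, -1.30021, -1.40196, -1.49702, -1.58495, -1.66533, -1.73778, -1.80194, -1.85751, -1.90424, -1.94188, -1.97028, -1.98928, -1.99881] (distinct, 5 d.p.).
−91·(-2*cos(pi/91)) / ((2)−(-2*cos(pi/91))) = 91*cos(pi/91)/(cos(pi/91) + 1) = ϑ(G).
ϑ(G) ≈ 45.486440158.
Check 45 ≤ 91*cos(pi/91)/(cos(pi/91) + 1) ≤ 46: both strict.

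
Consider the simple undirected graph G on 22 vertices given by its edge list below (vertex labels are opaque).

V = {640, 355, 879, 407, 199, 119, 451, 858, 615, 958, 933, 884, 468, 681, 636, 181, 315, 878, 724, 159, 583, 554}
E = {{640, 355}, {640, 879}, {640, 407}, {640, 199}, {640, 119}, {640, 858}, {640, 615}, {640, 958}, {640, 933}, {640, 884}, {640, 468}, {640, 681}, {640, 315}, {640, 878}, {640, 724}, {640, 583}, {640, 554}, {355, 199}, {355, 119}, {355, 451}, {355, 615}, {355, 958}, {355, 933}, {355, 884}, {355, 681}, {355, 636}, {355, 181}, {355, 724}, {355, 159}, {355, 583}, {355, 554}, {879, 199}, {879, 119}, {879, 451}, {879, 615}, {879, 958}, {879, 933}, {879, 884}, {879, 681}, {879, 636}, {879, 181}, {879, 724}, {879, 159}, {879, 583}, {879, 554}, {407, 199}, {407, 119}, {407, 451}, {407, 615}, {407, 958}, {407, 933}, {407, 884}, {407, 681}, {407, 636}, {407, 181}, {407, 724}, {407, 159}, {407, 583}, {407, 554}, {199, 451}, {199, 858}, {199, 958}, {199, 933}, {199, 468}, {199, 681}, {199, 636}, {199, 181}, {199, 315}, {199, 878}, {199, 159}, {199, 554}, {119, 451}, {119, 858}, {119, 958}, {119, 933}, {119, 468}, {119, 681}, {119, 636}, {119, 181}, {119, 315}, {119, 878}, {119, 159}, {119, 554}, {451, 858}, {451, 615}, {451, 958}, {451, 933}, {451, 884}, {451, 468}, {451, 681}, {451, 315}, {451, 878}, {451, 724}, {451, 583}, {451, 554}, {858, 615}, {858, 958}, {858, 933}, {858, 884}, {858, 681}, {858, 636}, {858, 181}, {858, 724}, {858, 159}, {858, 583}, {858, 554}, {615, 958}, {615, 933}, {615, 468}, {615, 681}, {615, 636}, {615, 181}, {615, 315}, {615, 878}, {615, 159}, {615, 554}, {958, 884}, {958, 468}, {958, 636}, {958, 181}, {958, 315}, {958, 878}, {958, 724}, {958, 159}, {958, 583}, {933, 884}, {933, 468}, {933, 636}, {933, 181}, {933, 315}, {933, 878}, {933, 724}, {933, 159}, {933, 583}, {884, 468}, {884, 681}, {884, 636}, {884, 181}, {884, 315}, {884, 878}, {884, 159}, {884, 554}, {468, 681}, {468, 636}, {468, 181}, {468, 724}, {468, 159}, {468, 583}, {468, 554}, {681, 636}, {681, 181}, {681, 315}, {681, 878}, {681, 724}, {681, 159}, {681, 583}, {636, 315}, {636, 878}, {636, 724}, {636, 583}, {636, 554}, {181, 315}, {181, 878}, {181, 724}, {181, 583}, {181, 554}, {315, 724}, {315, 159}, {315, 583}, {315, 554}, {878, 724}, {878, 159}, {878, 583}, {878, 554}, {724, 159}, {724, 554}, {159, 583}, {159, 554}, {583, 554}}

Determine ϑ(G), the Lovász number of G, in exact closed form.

deg(451) = 17; N(451) = {355, 879, 407, 199, 119, 858, 615, 958, 933, 884, 468, 681, 315, 878, 724, 583, 554}.
deg(199) = 16; N(199) = {640, 355, 879, 407, 451, 858, 958, 933, 468, 681, 636, 181, 315, 878, 159, 554}.
N(879) = {640, 199, 119, 451, 615, 958, 933, 884, 681, 636, 181, 724, 159, 583, 554}, |N(879)| = 15.
Vertex 468 has 15 neighbors: 640, 199, 119, 451, 615, 958, 933, 884, 681, 636, 181, 724, 159, 583, 554.
Complete 4-partite, parts [7, 6, 5, 4]: perfect, ϑ = α = 7.
= 7.00000… (decimal).
7 ≤ 7 ≤ 7: collapsed.

7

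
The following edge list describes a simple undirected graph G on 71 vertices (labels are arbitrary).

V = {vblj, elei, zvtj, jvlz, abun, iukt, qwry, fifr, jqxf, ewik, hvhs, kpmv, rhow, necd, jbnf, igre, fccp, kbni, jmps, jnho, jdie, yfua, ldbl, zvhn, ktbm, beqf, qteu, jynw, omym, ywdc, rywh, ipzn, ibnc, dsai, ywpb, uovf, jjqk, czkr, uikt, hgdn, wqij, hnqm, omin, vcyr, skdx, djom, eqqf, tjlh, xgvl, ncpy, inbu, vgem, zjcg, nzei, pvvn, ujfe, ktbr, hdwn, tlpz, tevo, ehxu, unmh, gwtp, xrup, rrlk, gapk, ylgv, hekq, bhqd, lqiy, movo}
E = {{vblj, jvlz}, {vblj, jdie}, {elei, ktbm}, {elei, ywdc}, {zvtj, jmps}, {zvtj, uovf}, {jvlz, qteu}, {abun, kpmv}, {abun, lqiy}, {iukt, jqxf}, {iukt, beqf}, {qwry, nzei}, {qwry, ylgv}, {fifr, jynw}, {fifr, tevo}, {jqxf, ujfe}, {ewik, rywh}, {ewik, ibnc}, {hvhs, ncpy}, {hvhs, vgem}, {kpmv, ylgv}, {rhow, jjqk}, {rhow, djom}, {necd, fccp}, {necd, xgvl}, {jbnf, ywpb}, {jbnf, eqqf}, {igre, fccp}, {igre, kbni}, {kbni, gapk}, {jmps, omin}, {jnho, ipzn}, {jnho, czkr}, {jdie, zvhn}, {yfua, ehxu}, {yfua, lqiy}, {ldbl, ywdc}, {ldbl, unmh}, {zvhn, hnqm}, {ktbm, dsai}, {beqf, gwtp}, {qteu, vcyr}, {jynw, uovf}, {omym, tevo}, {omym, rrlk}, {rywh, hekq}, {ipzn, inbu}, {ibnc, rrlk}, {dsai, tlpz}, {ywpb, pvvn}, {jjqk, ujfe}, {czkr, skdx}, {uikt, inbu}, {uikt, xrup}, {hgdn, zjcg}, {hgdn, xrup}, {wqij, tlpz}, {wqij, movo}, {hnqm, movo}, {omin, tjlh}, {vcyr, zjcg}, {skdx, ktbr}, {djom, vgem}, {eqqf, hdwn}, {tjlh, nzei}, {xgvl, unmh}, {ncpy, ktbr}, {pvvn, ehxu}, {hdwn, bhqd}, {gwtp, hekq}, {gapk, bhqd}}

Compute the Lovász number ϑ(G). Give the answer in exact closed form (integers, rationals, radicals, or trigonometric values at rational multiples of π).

71*cos(pi/71)/(cos(pi/71) + 1)

N(hekq) = {rywh, gwtp}, |N(hekq)| = 2.
deg(djom) = 2; N(djom) = {rhow, vgem}.
N(elei) = {ktbm, ywdc}, |N(elei)| = 2.
deg(ktbm) = 2; N(ktbm) = {elei, dsai}.
2-regular, N=71; connected 2-regular on 71 ⇒ C_{71}.
Distinct eigenvalues (to 6 d.p.): [2.0, 1.992174, 1.968756, 1.92993, 1.876, 1.807387, 1.724629, 1.628374, 1.519374, 1.398483, 1.266648, 1.124899, 0.974346, 0.816167, 0.651601, 0.481935, 0.308498, 0.132646, -0.044244, -0.220788, -0.395604, -0.567324, -0.734603, -0.896134, -1.05065, -1.196945, -1.333871, -1.460358, -1.575416, -1.678144, -1.767738, -1.843498, -1.904829, -1.951253, -1.982405, -1.998042].
Lovász (edge-transitive): ϑ = −71·(-2*cos(pi/71))/((2)−(-2*cos(pi/71))) = 71*cos(pi/71)/(cos(pi/71) + 1).
≈ 35.48262 (to 5 d.p.).
35 ≤ 71*cos(pi/71)/(cos(pi/71) + 1) ≤ 36: both strict.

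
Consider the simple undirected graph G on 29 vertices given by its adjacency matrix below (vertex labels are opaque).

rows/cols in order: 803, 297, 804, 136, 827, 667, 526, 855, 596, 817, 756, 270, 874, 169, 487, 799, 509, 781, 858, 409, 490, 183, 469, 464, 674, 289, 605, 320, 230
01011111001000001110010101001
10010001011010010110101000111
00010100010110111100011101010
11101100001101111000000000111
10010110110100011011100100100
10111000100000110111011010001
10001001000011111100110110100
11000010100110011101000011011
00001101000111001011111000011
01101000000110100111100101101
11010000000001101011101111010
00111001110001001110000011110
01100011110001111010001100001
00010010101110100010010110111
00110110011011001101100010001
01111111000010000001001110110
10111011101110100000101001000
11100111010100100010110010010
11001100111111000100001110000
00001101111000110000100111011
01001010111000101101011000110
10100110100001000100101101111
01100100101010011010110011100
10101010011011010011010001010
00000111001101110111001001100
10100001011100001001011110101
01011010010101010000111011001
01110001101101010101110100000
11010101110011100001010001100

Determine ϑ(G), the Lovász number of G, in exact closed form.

sqrt(29)

Vertex 817 has 14 neighbors: 297, 804, 827, 270, 874, 487, 781, 858, 409, 490, 464, 289, 605, 230.
deg(756) = 14; N(756) = {803, 297, 136, 169, 487, 509, 858, 409, 490, 469, 464, 674, 289, 320}.
N(409) = {827, 667, 855, 596, 817, 756, 487, 799, 490, 464, 674, 289, 320, 230}, |N(409)| = 14.
Vertex 509 has 14 neighbors: 803, 804, 136, 827, 526, 855, 596, 756, 270, 874, 487, 490, 469, 289.
14-regular, N=29; SR(29,14,6,7) — a Paley graph.
Distinct eigenvalues (to 6 d.p.): [14.0, 2.192582, -3.192582].
With N=29: ϑ(G) = 29·(-(-sqrt(29)/2 - 1/2))/(14−(-sqrt(29)/2 - 1/2)) = sqrt(29).
Numerically 5.3852.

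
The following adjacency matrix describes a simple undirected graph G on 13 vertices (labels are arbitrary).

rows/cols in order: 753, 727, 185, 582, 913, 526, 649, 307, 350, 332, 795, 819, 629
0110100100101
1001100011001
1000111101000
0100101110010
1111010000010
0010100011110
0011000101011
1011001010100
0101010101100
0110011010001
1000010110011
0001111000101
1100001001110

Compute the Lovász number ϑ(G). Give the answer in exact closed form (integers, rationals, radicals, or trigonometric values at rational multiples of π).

deg(649) = 6; N(649) = {185, 582, 307, 332, 819, 629}.
Vertex 753 has 6 neighbors: 727, 185, 913, 307, 795, 629.
Vertex 185 has 6 neighbors: 753, 913, 526, 649, 307, 332.
Vertex 913 has 6 neighbors: 753, 727, 185, 582, 526, 819.
Every vertex has degree 6 (N=13); strongly regular (13,6,2,3).
A has 3 distinct eigenvalues ≈ [6.0, 1.302776, -2.302776].
λ_max=6, λ_min=-sqrt(13)/2 - 1/2; ϑ = −13·λ_min/(λ_max−λ_min) = sqrt(13).
Numerically 3.605551275.

sqrt(13)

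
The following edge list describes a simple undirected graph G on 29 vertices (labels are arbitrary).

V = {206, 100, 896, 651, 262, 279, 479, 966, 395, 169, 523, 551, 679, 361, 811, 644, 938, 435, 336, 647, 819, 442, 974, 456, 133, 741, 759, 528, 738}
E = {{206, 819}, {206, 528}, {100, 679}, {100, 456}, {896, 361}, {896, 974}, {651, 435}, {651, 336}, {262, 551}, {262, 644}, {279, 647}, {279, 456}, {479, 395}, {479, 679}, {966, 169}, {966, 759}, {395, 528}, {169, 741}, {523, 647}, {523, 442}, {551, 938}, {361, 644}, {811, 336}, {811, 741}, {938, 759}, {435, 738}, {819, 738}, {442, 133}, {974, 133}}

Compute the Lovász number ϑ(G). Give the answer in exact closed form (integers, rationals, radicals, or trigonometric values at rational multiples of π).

29*cos(pi/29)/(cos(pi/29) + 1)

N(262) = {551, 644}, |N(262)| = 2.
Vertex 974 has 2 neighbors: 896, 133.
N(741) = {169, 811}, |N(741)| = 2.
deg(100) = 2; N(100) = {679, 456}.
deg(v) = 2 for all v (|V|=29); this is C_{29}, the 29-cycle.
The 15 distinct eigenvalues: [2.0, 1.9532, 1.8152, 1.5922, 1.2948, 0.9368, 0.5351, 0.1083, -0.3236, -0.7403, -1.1224, -1.452, -1.7137, -1.8953, -1.9883].
With N=29: ϑ(G) = 29·(-(-1)*2*cos(pi/29))/(2−(-2*cos(pi/29))) = 29*cos(pi/29)/(cos(pi/29) + 1).
= 14.45738… (decimal).
α=14, χ(Ḡ)=15; ϑ=29*cos(pi/29)/(cos(pi/29) + 1) lies between (both strict).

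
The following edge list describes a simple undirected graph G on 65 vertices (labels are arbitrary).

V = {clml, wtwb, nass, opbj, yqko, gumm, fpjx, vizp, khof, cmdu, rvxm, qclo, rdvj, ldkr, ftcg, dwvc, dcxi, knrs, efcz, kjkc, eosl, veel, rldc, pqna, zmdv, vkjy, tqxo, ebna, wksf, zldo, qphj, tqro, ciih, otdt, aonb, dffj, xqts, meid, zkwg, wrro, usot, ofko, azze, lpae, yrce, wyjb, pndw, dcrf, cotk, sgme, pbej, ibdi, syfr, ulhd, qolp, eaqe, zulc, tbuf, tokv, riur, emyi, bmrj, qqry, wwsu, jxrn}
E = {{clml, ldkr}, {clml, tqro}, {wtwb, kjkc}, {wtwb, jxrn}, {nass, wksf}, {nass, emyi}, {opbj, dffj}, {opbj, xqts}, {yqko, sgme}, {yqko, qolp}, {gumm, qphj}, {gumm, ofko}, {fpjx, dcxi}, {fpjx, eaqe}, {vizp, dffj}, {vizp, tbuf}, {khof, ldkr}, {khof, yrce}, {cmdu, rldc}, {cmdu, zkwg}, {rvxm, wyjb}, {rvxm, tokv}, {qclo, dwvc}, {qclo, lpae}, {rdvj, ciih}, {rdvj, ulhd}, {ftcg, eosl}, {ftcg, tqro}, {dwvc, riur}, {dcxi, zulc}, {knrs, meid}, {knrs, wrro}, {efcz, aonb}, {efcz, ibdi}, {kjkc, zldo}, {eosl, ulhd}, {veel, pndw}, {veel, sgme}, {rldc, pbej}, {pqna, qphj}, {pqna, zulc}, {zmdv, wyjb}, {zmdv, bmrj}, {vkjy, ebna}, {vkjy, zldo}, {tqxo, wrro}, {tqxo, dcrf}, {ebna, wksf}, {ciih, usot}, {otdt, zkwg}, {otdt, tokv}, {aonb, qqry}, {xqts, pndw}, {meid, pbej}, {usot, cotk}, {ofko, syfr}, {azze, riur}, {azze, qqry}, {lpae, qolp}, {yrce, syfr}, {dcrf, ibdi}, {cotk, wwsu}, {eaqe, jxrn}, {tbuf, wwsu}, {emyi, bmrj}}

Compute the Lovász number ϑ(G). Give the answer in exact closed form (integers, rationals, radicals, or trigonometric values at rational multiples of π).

65*cos(pi/65)/(cos(pi/65) + 1)

deg(lpae) = 2; N(lpae) = {qclo, qolp}.
Vertex ldkr has 2 neighbors: clml, khof.
N(aonb) = {efcz, qqry}, |N(aonb)| = 2.
deg(tqxo) = 2; N(tqxo) = {wrro, dcrf}.
2-regular, N=65; the odd cycle C_{65}.
Distinct eigenvalues (to 4 d.p.): [2.0, 1.9907, 1.9627, 1.9165, 1.8523, 1.7709, 1.6729, 1.5593, 1.4312, 1.2897, 1.1361, 0.972, 0.7987, 0.618, 0.4316, 0.2411, 0.0483, -0.1449, -0.3367, -0.5254, -0.7092, -0.8864, -1.0553, -1.2143, -1.362, -1.497, -1.618, -1.7239, -1.8137, -1.8866, -1.9419, -1.979, -1.9977].
Lovász (edge-transitive): ϑ = −65·(-2*cos(pi/65))/((2)−(-2*cos(pi/65))) = 65*cos(pi/65)/(cos(pi/65) + 1).
≈ 32.48101260 (to 8 d.p.).
Lovász sandwich 32 ≤ 65*cos(pi/65)/(cos(pi/65) + 1) ≤ 33: both strict.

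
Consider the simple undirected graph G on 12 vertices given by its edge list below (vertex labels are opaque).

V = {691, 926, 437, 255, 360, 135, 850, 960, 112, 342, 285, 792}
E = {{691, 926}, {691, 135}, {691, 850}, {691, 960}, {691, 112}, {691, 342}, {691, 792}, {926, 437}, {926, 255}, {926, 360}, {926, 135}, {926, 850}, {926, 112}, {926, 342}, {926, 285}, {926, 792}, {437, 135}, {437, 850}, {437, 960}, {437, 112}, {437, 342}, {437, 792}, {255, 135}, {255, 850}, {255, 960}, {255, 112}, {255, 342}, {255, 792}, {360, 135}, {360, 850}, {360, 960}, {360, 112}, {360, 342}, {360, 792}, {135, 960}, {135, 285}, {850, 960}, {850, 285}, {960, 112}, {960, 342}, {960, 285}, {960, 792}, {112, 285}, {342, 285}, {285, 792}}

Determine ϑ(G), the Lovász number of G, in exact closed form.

5

deg(691) = 7; N(691) = {926, 135, 850, 960, 112, 342, 792}.
deg(112) = 7; N(112) = {691, 926, 437, 255, 360, 960, 285}.
Vertex 135 has 7 neighbors: 691, 926, 437, 255, 360, 960, 285.
deg(285) = 7; N(285) = {926, 135, 850, 960, 112, 342, 792}.
G = K_{5,5,2}: α = 5 = χ(Ḡ), so ϑ = 5.
Numerically 5.0000.
α=5, χ(Ḡ)=5; ϑ=5 lies between (collapsed).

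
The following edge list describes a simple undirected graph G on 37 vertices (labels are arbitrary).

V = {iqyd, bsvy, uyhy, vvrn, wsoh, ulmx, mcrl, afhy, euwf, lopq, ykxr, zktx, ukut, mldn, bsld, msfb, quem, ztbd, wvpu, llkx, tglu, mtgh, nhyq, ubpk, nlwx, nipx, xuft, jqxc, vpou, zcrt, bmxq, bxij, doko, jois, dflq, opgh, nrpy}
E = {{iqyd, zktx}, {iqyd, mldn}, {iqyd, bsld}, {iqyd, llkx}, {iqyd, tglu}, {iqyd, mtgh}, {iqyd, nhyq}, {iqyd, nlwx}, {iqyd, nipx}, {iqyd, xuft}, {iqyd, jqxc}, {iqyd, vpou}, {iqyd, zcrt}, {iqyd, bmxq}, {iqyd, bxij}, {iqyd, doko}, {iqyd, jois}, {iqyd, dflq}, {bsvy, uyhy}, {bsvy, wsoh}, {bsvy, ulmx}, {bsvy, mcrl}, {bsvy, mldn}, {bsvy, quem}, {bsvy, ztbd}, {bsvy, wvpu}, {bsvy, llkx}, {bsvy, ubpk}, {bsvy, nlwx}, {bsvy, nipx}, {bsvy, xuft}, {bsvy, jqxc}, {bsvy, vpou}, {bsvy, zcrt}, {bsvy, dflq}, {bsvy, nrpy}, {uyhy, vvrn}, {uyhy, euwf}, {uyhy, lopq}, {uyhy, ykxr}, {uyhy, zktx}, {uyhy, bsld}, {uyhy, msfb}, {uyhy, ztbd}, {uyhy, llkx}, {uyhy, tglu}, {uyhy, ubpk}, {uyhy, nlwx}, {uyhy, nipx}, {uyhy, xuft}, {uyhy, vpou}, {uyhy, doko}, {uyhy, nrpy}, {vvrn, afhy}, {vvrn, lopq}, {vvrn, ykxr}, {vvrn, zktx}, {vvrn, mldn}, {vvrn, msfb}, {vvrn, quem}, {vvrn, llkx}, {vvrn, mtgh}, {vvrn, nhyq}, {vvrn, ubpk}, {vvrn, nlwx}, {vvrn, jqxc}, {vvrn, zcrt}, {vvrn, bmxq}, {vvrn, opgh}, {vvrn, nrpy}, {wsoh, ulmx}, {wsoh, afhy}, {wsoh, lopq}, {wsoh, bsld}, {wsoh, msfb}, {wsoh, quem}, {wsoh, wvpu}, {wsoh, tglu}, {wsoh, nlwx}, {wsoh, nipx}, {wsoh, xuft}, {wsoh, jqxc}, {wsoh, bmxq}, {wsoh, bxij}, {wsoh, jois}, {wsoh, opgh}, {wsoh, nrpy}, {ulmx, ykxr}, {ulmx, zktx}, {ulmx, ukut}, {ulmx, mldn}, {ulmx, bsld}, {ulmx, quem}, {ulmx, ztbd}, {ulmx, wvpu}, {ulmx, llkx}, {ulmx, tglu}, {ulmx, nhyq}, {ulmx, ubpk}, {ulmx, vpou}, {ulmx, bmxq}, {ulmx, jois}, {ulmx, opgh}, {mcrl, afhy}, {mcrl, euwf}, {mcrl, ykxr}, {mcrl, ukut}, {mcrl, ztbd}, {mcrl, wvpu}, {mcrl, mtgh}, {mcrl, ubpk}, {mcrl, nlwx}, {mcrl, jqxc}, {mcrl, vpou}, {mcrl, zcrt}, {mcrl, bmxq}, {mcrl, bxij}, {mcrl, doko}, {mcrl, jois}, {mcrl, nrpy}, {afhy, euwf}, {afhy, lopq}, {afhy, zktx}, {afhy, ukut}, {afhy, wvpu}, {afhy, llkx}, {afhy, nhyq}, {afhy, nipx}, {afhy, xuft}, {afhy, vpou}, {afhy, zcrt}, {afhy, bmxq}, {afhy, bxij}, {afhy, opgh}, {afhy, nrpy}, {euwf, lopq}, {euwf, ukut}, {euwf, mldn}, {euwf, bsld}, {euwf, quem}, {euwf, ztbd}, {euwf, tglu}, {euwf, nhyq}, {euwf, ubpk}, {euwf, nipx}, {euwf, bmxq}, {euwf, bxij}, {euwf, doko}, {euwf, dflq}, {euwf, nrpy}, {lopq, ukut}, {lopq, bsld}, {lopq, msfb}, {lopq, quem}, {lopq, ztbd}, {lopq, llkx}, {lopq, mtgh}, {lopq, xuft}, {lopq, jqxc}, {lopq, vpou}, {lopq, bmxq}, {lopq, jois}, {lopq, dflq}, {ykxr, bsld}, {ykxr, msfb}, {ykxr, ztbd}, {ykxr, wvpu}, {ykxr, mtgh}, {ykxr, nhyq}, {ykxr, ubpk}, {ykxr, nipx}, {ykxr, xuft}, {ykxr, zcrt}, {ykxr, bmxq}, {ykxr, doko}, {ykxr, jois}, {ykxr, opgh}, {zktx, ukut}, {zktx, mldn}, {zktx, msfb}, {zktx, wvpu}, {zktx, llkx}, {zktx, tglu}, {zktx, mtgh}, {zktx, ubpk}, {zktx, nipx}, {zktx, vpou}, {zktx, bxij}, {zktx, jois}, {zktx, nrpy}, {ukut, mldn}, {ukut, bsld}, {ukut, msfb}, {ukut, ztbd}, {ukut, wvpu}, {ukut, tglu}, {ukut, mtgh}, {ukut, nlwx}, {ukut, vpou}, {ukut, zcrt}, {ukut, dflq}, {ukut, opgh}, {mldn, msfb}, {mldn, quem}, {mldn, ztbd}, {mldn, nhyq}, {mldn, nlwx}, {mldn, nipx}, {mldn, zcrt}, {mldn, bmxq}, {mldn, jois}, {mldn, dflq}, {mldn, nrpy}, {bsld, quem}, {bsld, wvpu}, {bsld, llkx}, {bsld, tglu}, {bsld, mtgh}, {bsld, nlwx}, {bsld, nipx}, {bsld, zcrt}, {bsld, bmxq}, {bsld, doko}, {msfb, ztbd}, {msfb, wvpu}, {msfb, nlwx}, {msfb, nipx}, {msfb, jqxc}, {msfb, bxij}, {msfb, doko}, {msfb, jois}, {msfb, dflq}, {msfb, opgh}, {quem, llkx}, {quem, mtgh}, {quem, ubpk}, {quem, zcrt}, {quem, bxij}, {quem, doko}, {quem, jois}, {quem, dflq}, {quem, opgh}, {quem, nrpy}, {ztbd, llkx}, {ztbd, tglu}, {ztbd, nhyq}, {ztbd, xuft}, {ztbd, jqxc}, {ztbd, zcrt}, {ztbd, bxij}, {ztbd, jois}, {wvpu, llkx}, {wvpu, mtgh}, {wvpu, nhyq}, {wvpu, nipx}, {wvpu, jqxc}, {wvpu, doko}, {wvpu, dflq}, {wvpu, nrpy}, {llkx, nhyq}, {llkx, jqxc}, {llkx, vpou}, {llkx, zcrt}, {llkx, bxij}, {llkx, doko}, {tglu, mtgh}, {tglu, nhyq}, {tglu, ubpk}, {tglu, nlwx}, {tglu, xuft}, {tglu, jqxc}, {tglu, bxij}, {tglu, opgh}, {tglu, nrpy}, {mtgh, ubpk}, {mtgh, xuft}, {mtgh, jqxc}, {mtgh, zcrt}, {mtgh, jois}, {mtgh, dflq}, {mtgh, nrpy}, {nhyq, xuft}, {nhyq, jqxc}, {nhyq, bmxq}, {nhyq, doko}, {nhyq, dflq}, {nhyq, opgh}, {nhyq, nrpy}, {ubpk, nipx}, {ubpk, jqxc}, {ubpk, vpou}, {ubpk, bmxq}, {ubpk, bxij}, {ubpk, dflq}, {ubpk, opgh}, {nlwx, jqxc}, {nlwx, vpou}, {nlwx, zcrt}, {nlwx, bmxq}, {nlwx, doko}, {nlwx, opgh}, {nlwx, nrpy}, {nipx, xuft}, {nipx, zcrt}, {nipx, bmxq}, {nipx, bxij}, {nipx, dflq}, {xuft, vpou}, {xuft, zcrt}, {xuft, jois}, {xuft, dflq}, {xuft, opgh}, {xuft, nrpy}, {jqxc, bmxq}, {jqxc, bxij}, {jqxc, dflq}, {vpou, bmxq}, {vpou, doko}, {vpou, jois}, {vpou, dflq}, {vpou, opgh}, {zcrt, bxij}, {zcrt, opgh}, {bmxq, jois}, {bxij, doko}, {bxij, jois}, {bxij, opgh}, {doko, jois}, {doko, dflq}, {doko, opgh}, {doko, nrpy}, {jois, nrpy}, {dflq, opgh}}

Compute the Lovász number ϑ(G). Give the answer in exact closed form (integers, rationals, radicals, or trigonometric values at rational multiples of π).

N(nrpy) = {bsvy, uyhy, vvrn, wsoh, mcrl, afhy, euwf, zktx, mldn, quem, wvpu, tglu, mtgh, nhyq, nlwx, xuft, doko, jois}, |N(nrpy)| = 18.
N(opgh) = {vvrn, wsoh, ulmx, afhy, ykxr, ukut, msfb, quem, tglu, nhyq, ubpk, nlwx, xuft, vpou, zcrt, bxij, doko, dflq}, |N(opgh)| = 18.
N(bsld) = {iqyd, uyhy, wsoh, ulmx, euwf, lopq, ykxr, ukut, quem, wvpu, llkx, tglu, mtgh, nlwx, nipx, zcrt, bmxq, doko}, |N(bsld)| = 18.
N(uyhy) = {bsvy, vvrn, euwf, lopq, ykxr, zktx, bsld, msfb, ztbd, llkx, tglu, ubpk, nlwx, nipx, xuft, vpou, doko, nrpy}, |N(uyhy)| = 18.
37-vertex 18-regular graph: Paley(37): SR with (k,λ,μ)=(18,8,9).
The 3 distinct eigenvalues: [18.0, 2.54138, -3.54138].
−37·(-sqrt(37)/2 - 1/2) / ((18)−(-sqrt(37)/2 - 1/2)) = sqrt(37) = ϑ(G).
≈ 6.082762530 (to 9 d.p.).

sqrt(37)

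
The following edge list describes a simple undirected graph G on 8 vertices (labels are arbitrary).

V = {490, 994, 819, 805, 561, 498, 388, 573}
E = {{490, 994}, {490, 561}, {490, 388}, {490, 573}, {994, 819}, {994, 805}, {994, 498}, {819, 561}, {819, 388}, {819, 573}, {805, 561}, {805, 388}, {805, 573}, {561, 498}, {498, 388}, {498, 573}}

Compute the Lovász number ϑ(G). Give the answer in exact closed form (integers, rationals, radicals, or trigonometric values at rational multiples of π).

N(490) = {994, 561, 388, 573}, |N(490)| = 4.
Vertex 498 has 4 neighbors: 994, 561, 388, 573.
deg(561) = 4; N(561) = {490, 819, 805, 498}.
N(819) = {994, 561, 388, 573}, |N(819)| = 4.
2 parts of sizes [4, 4]; α(G) = 4 = ϑ (perfect).
ϑ(G) ≈ 4.000000.
4 ≤ 4 ≤ 4: collapsed.

4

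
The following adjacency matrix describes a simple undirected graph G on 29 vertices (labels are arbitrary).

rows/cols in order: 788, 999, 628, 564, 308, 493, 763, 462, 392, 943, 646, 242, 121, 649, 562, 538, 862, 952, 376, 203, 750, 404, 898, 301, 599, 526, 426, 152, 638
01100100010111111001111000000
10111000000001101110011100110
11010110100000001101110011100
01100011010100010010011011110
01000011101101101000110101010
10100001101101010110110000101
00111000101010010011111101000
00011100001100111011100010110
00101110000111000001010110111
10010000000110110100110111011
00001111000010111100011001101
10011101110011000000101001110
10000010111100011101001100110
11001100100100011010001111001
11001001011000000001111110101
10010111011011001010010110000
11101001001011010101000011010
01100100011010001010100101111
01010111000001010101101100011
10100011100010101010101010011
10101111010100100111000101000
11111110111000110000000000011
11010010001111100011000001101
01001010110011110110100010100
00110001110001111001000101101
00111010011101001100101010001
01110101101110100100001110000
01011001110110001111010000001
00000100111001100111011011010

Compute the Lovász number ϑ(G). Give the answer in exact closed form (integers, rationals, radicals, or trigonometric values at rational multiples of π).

sqrt(29)

N(599) = {628, 564, 462, 392, 943, 649, 562, 538, 862, 203, 301, 526, 426, 638}, |N(599)| = 14.
N(308) = {999, 763, 462, 392, 646, 242, 649, 562, 862, 750, 404, 301, 526, 152}, |N(308)| = 14.
deg(301) = 14; N(301) = {999, 308, 763, 392, 943, 121, 649, 562, 538, 952, 376, 750, 599, 426}.
N(376) = {999, 564, 493, 763, 462, 649, 538, 952, 203, 750, 898, 301, 152, 638}, |N(376)| = 14.
Every vertex has degree 14 (N=29); Paley(29): SR with (k,λ,μ)=(14,6,7).
The 3 distinct eigenvalues: [14.0, 2.1926, -3.1926].
Lovász: ϑ = −29(-sqrt(29)/2 - 1/2)/(14+-(-sqrt(29)/2 - 1/2)) = sqrt(29).
Numerically 5.38516481.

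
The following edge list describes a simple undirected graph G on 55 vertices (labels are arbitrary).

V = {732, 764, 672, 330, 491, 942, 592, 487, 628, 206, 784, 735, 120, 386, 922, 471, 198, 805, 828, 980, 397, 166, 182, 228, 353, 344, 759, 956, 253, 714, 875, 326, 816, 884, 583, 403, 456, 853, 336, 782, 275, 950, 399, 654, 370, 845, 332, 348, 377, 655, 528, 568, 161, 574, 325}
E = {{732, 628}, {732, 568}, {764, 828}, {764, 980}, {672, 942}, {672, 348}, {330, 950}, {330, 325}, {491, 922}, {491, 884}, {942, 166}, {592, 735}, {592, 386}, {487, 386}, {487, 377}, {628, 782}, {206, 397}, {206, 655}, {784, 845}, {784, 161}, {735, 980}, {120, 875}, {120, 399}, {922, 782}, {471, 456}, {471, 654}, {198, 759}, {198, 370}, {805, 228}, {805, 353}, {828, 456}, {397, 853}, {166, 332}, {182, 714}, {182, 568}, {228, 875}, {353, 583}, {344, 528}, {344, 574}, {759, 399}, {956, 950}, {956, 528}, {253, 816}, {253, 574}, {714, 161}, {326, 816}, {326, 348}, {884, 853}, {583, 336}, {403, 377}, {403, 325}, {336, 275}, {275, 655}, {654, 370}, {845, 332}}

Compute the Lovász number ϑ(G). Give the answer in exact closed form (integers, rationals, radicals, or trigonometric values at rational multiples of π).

55*cos(pi/55)/(cos(pi/55) + 1)

N(764) = {828, 980}, |N(764)| = 2.
deg(583) = 2; N(583) = {353, 336}.
deg(198) = 2; N(198) = {759, 370}.
N(805) = {228, 353}, |N(805)| = 2.
deg(v) = 2 for all v (|V|=55); a single 55-cycle (edge-transitive).
The 28 distinct eigenvalues: [2.0, 1.986963, 1.948024, 1.883689, 1.794797, 1.682507, 1.548283, 1.393875, 1.221296, 1.032795, 0.83083, 0.618034, 0.397181, 0.17115, -0.057112, -0.28463, -0.508437, -0.725615, -0.933335, -1.128886, -1.309721, -1.473482, -1.618034, -1.741492, -1.842247, -1.918986, -1.970708, -1.996738].
λ_max=2, λ_min=-2*cos(pi/55); ϑ = −55·λ_min/(λ_max−λ_min) = 55*cos(pi/55)/(cos(pi/55) + 1).
ϑ(G) ≈ 27.4776.
27 ≤ 55*cos(pi/55)/(cos(pi/55) + 1) ≤ 28: both strict.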